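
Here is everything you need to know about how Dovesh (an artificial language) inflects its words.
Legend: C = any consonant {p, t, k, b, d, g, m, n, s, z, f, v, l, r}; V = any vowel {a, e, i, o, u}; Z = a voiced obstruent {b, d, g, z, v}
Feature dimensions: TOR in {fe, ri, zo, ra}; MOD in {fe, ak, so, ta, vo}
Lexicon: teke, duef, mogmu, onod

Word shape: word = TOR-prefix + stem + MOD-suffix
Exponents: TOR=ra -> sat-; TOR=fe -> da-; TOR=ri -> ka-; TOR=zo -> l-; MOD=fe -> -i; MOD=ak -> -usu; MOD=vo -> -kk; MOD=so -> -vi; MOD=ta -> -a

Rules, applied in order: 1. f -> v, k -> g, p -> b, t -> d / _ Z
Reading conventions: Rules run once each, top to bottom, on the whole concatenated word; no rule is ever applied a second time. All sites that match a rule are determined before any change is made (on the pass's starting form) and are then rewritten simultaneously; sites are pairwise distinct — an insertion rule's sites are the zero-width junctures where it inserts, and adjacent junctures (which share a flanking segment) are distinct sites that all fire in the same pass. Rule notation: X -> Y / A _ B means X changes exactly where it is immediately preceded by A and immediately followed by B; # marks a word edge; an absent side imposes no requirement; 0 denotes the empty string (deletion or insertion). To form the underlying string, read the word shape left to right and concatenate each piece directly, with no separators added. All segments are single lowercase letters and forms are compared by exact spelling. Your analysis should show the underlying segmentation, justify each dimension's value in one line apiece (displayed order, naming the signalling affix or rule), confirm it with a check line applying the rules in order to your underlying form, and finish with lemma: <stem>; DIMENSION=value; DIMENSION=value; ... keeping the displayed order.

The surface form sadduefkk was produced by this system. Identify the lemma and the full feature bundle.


underlying: sat-duef-kk
TOR=ra - signalled by the affix sat-
MOD=vo - signalled by the affix -kk
check: satduefkk -> sadduefkk
lemma: duef; TOR=ra; MOD=vo


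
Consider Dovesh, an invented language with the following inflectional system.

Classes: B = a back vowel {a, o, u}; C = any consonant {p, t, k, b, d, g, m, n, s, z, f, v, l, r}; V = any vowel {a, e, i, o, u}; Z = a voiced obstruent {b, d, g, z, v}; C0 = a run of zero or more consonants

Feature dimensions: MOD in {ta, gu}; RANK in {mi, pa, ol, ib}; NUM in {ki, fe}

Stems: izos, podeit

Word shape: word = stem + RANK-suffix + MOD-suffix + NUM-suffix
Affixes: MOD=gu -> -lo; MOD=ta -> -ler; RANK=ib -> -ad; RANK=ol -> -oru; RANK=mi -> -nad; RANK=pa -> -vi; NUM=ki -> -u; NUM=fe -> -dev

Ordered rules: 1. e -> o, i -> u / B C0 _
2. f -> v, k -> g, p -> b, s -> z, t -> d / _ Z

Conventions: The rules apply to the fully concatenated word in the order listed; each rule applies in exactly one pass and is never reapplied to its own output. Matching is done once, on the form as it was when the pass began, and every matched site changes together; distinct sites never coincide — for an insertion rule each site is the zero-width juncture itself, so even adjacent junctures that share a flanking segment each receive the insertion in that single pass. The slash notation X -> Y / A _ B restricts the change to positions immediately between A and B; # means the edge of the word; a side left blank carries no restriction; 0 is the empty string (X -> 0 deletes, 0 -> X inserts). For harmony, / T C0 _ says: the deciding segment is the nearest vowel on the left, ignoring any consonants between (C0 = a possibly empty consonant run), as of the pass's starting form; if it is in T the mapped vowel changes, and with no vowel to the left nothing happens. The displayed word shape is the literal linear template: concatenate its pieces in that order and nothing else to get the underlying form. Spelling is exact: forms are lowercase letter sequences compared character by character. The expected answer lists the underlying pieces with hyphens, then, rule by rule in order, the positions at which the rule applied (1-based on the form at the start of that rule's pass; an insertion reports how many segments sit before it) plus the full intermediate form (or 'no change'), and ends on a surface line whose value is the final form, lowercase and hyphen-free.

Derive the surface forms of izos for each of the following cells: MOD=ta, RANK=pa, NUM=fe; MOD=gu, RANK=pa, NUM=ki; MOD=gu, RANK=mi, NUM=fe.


cell MOD=ta, RANK=pa, NUM=fe:
underlying: izos-vi-ler-dev
1. e -> o, i -> u / B C0 _: fires at position(s) 6: izosvulerdev
2. f -> v, k -> g, p -> b, s -> z, t -> d / _ Z: fires at position(s) 4: izozvulerdev
surface: izozvulerdev

cell MOD=gu, RANK=pa, NUM=ki:
underlying: izos-vi-lo-u
1. e -> o, i -> u / B C0 _: fires at position(s) 6: izosvulou
2. f -> v, k -> g, p -> b, s -> z, t -> d / _ Z: fires at position(s) 4: izozvulou
surface: izozvulou

cell MOD=gu, RANK=mi, NUM=fe:
underlying: izos-nad-lo-dev
1. e -> o, i -> u / B C0 _: fires at position(s) 11: izosnadlodov
2. f -> v, k -> g, p -> b, s -> z, t -> d / _ Z: no change
surface: izosnadlodov


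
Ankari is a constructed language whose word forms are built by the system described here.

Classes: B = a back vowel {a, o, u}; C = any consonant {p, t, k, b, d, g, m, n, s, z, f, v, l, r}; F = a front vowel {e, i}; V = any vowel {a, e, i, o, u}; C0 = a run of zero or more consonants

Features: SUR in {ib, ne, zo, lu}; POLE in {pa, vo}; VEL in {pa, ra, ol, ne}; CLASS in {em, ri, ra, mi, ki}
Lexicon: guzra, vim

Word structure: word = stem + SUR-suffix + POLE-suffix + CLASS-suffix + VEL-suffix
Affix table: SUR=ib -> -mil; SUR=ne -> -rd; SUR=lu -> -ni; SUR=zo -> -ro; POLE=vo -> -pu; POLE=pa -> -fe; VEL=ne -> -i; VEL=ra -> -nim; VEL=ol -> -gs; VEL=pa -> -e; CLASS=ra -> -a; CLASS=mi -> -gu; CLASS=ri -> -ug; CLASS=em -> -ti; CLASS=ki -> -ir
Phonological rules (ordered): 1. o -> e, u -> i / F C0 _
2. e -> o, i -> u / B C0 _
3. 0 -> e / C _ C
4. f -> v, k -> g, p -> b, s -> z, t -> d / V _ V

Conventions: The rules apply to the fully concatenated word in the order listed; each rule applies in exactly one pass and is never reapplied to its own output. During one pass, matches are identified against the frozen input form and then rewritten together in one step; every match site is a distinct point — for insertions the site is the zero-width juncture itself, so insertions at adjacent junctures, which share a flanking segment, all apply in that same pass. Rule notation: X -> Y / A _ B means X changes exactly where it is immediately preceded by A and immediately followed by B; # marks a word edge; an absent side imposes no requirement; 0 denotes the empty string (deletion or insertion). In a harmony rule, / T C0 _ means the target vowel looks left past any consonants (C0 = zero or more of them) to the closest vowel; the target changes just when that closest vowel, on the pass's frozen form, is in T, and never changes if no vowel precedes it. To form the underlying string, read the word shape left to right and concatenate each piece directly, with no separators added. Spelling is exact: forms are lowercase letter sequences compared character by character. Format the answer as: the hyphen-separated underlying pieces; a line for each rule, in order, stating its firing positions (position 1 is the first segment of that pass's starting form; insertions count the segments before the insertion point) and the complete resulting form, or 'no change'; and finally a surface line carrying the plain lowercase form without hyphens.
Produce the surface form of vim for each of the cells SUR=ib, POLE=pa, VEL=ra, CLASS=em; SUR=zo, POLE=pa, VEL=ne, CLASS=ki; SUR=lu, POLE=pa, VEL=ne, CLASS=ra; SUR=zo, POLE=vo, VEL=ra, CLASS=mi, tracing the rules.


cell SUR=ib, POLE=pa, VEL=ra, CLASS=em:
underlying: vim-mil-fe-ti-nim
1. o -> e, u -> i / F C0 _: no change
2. e -> o, i -> u / B C0 _: no change
3. 0 -> e / C _ C: inserts after position(s) 3, 6: vimemilefetinim
4. f -> v, k -> g, p -> b, s -> z, t -> d / V _ V: fires at position(s) 9, 11: vimemilevedinim
surface: vimemilevedinim

cell SUR=zo, POLE=pa, VEL=ne, CLASS=ki:
underlying: vim-ro-fe-ir-i
1. o -> e, u -> i / F C0 _: fires at position(s) 5: vimrefeiri
2. e -> o, i -> u / B C0 _: no change
3. 0 -> e / C _ C: inserts after position(s) 3: vimerefeiri
4. f -> v, k -> g, p -> b, s -> z, t -> d / V _ V: fires at position(s) 7: vimereveiri
surface: vimereveiri

cell SUR=lu, POLE=pa, VEL=ne, CLASS=ra:
underlying: vim-ni-fe-a-i
1. o -> e, u -> i / F C0 _: no change
2. e -> o, i -> u / B C0 _: fires at position(s) 9: vimnifeau
3. 0 -> e / C _ C: inserts after position(s) 3: vimenifeau
4. f -> v, k -> g, p -> b, s -> z, t -> d / V _ V: fires at position(s) 7: vimeniveau
surface: vimeniveau

cell SUR=zo, POLE=vo, VEL=ra, CLASS=mi:
underlying: vim-ro-pu-gu-nim
1. o -> e, u -> i / F C0 _: fires at position(s) 5: vimrepugunim
2. e -> o, i -> u / B C0 _: fires at position(s) 11: vimrepugunum
3. 0 -> e / C _ C: inserts after position(s) 3: vimerepugunum
4. f -> v, k -> g, p -> b, s -> z, t -> d / V _ V: fires at position(s) 7: vimerebugunum
surface: vimerebugunum


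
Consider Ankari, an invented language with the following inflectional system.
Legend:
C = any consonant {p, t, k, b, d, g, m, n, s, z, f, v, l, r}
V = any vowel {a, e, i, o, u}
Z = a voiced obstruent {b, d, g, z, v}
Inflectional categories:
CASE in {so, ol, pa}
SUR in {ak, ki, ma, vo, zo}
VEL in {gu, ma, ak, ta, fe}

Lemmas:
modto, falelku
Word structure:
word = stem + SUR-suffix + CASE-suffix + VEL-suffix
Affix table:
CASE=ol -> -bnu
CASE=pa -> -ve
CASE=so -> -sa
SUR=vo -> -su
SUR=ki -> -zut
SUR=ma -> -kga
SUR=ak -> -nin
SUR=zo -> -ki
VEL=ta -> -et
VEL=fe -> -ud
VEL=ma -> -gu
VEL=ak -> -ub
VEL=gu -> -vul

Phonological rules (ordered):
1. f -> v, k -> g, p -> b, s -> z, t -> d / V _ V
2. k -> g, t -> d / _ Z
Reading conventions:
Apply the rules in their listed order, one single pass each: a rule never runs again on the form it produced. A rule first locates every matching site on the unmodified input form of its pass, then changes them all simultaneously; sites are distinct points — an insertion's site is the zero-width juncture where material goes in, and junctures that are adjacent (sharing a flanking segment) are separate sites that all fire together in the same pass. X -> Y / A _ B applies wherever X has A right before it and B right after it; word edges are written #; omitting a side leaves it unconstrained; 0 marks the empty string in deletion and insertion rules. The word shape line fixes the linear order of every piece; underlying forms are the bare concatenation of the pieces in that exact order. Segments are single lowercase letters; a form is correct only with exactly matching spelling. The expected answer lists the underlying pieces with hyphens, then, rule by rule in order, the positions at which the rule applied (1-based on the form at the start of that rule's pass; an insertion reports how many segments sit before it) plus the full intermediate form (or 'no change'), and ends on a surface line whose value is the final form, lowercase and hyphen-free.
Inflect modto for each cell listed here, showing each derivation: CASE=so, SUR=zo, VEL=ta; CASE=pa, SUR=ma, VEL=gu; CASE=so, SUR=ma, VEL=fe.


cell CASE=so, SUR=zo, VEL=ta:
underlying: modto-ki-sa-et
1. f -> v, k -> g, p -> b, s -> z, t -> d / V _ V: fires at position(s) 6, 8: modtogizaet
2. k -> g, t -> d / _ Z: no change
surface: modtogizaet

cell CASE=pa, SUR=ma, VEL=gu:
underlying: modto-kga-ve-vul
1. f -> v, k -> g, p -> b, s -> z, t -> d / V _ V: no change
2. k -> g, t -> d / _ Z: fires at position(s) 6: modtoggavevul
surface: modtoggavevul

cell CASE=so, SUR=ma, VEL=fe:
underlying: modto-kga-sa-ud
1. f -> v, k -> g, p -> b, s -> z, t -> d / V _ V: fires at position(s) 9: modtokgazaud
2. k -> g, t -> d / _ Z: fires at position(s) 6: modtoggazaud
surface: modtoggazaud


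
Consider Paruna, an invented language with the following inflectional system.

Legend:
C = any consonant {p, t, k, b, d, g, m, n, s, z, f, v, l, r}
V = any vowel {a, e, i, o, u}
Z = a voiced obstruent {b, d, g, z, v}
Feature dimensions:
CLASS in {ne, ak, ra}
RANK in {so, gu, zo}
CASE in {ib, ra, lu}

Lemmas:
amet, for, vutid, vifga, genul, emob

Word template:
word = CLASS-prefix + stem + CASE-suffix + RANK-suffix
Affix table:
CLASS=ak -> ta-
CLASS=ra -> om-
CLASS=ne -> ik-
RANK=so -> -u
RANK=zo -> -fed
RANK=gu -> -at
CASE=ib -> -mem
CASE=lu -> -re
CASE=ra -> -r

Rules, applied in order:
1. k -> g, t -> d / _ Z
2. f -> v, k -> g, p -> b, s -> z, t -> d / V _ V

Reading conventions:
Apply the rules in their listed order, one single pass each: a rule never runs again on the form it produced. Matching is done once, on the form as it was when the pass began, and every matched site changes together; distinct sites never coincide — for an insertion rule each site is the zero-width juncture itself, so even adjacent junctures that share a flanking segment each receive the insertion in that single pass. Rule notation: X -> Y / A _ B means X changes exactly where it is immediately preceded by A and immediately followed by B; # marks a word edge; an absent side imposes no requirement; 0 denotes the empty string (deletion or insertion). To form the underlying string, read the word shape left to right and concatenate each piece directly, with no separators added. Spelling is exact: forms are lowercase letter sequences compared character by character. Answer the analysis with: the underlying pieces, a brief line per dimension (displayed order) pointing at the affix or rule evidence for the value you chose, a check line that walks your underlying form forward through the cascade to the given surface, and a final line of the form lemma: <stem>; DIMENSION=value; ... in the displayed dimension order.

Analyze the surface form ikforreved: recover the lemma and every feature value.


underlying: ik-for-re-fed
CLASS=ne - signalled by the affix ik-
RANK=zo - signalled by the affix -fed
CASE=lu - signalled by the affix -re
check: ikforrefed -> ikforrefed -> ikforreved
lemma: for; CLASS=ne; RANK=zo; CASE=lu


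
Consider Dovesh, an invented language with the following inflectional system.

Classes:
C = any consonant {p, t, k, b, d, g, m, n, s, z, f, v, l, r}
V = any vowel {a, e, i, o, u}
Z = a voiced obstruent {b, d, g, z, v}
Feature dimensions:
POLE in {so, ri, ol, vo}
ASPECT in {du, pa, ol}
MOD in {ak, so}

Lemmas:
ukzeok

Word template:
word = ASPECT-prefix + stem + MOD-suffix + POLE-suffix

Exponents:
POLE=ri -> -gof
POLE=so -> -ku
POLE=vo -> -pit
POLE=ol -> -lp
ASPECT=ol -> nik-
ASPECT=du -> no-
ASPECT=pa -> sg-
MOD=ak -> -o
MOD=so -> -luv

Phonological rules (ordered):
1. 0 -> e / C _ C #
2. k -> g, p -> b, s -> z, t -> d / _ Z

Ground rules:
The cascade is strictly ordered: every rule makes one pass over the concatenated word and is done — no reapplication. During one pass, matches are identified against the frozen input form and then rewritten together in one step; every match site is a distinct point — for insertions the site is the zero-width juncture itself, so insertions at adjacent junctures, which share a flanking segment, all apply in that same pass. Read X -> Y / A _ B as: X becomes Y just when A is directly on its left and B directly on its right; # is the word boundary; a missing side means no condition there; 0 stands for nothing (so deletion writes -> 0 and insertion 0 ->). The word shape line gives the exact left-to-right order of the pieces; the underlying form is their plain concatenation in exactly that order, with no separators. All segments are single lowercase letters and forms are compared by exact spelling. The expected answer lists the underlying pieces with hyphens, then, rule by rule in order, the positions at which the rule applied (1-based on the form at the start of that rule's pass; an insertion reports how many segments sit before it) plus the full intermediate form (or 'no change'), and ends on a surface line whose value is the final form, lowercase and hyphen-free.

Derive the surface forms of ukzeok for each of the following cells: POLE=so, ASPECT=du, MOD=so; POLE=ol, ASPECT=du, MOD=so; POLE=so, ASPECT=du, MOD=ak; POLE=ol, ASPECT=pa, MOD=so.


cell POLE=so, ASPECT=du, MOD=so:
underlying: no-ukzeok-luv-ku
1. 0 -> e / C _ C #: no change
2. k -> g, p -> b, s -> z, t -> d / _ Z: fires at position(s) 4: nougzeokluvku
surface: nougzeokluvku

cell POLE=ol, ASPECT=du, MOD=so:
underlying: no-ukzeok-luv-lp
1. 0 -> e / C _ C #: inserts after position(s) 12: noukzeokluvlep
2. k -> g, p -> b, s -> z, t -> d / _ Z: fires at position(s) 4: nougzeokluvlep
surface: nougzeokluvlep

cell POLE=so, ASPECT=du, MOD=ak:
underlying: no-ukzeok-o-ku
1. 0 -> e / C _ C #: no change
2. k -> g, p -> b, s -> z, t -> d / _ Z: fires at position(s) 4: nougzeokoku
surface: nougzeokoku

cell POLE=ol, ASPECT=pa, MOD=so:
underlying: sg-ukzeok-luv-lp
1. 0 -> e / C _ C #: inserts after position(s) 12: sgukzeokluvlep
2. k -> g, p -> b, s -> z, t -> d / _ Z: fires at position(s) 1, 4: zgugzeokluvlep
surface: zgugzeokluvlep


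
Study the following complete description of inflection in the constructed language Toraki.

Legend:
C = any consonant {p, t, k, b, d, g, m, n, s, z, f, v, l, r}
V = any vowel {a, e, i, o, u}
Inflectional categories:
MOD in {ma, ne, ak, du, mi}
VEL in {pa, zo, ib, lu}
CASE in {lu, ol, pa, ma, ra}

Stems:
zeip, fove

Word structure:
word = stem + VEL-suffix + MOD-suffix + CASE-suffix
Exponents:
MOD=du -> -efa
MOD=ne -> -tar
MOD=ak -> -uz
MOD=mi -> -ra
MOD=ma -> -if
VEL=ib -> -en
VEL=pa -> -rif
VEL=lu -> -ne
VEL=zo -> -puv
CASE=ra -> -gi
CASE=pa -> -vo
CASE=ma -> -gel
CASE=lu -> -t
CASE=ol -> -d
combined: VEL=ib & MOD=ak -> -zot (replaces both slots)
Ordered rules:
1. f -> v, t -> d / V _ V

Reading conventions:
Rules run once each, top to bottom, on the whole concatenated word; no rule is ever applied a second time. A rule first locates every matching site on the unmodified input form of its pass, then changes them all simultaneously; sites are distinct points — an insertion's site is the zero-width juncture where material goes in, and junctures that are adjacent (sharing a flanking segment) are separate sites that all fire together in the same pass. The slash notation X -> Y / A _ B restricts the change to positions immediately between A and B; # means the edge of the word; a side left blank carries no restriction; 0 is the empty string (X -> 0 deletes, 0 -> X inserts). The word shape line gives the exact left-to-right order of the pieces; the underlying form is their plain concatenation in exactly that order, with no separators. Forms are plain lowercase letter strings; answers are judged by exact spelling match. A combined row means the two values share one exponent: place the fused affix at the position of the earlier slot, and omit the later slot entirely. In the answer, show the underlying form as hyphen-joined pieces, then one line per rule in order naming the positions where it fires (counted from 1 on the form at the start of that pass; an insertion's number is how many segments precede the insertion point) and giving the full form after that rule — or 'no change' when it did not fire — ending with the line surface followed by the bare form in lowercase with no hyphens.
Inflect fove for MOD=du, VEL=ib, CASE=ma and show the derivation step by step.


underlying: fove-en-efa-gel
1. f -> v, t -> d / V _ V: fires at position(s) 8: foveenevagel
surface: foveenevagel


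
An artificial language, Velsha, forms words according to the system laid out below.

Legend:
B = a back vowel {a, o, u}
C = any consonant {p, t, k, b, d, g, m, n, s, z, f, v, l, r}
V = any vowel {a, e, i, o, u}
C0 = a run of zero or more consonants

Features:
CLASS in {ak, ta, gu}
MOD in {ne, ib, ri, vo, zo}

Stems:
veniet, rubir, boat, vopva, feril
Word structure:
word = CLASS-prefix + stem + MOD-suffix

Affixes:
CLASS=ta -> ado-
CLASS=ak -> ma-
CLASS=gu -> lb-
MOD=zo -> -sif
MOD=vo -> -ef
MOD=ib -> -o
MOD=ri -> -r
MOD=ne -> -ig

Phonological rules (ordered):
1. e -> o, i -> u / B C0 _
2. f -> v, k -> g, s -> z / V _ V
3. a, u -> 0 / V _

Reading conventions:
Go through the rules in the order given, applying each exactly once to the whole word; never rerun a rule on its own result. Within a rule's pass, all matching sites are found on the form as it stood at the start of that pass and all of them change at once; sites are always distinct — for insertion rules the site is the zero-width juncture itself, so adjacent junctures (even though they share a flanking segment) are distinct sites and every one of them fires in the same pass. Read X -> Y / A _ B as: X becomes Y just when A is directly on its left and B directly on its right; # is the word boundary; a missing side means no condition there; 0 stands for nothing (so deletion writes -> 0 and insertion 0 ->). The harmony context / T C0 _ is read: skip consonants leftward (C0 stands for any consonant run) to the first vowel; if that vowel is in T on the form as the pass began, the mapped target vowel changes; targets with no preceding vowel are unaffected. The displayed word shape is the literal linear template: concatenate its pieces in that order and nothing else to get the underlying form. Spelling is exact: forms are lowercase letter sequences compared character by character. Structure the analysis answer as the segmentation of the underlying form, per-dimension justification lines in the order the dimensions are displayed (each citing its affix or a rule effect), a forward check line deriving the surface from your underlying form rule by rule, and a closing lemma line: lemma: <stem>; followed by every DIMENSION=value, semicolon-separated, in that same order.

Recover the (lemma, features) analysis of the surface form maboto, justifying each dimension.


underlying: ma-boat-o
CLASS=ak - signalled by the affix ma-
MOD=ib - signalled by the affix -o
check: maboato -> maboato -> maboato -> maboto
lemma: boat; CLASS=ak; MOD=ib


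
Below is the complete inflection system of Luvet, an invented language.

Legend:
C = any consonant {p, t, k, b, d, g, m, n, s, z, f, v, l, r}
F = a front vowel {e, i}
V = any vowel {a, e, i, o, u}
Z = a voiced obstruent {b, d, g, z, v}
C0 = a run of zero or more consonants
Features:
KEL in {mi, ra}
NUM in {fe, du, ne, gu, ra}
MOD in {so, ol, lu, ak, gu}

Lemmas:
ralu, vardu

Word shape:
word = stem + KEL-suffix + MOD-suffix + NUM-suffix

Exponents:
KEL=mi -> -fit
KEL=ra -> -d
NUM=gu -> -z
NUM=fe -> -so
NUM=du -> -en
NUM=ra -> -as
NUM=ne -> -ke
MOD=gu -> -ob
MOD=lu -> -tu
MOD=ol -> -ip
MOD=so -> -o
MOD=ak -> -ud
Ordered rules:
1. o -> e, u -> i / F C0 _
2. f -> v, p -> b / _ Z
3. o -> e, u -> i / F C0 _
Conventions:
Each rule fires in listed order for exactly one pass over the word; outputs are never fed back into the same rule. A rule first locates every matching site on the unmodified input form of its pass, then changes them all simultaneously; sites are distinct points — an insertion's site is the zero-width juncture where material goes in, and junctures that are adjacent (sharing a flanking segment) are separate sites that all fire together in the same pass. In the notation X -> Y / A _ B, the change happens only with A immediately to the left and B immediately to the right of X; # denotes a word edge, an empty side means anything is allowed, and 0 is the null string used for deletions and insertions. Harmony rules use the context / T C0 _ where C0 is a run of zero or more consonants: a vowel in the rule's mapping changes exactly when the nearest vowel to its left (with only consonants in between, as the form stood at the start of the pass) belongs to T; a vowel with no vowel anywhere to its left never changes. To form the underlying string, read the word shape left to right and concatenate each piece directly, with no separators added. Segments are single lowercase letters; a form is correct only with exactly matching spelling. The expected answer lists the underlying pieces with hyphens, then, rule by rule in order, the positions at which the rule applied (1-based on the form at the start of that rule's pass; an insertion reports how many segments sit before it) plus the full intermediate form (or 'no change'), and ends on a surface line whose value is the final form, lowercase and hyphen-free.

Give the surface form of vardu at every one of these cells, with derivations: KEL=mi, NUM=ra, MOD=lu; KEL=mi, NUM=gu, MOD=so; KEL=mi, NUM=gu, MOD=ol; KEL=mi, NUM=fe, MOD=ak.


cell KEL=mi, NUM=ra, MOD=lu:
underlying: vardu-fit-tu-as
1. o -> e, u -> i / F C0 _: fires at position(s) 10: vardufittias
2. f -> v, p -> b / _ Z: no change
3. o -> e, u -> i / F C0 _: no change
surface: vardufittias

cell KEL=mi, NUM=gu, MOD=so:
underlying: vardu-fit-o-z
1. o -> e, u -> i / F C0 _: fires at position(s) 9: vardufitez
2. f -> v, p -> b / _ Z: no change
3. o -> e, u -> i / F C0 _: no change
surface: vardufitez

cell KEL=mi, NUM=gu, MOD=ol:
underlying: vardu-fit-ip-z
1. o -> e, u -> i / F C0 _: no change
2. f -> v, p -> b / _ Z: fires at position(s) 10: vardufitibz
3. o -> e, u -> i / F C0 _: no change
surface: vardufitibz

cell KEL=mi, NUM=fe, MOD=ak:
underlying: vardu-fit-ud-so
1. o -> e, u -> i / F C0 _: fires at position(s) 9: vardufitidso
2. f -> v, p -> b / _ Z: no change
3. o -> e, u -> i / F C0 _: fires at position(s) 12: vardufitidse
surface: vardufitidse


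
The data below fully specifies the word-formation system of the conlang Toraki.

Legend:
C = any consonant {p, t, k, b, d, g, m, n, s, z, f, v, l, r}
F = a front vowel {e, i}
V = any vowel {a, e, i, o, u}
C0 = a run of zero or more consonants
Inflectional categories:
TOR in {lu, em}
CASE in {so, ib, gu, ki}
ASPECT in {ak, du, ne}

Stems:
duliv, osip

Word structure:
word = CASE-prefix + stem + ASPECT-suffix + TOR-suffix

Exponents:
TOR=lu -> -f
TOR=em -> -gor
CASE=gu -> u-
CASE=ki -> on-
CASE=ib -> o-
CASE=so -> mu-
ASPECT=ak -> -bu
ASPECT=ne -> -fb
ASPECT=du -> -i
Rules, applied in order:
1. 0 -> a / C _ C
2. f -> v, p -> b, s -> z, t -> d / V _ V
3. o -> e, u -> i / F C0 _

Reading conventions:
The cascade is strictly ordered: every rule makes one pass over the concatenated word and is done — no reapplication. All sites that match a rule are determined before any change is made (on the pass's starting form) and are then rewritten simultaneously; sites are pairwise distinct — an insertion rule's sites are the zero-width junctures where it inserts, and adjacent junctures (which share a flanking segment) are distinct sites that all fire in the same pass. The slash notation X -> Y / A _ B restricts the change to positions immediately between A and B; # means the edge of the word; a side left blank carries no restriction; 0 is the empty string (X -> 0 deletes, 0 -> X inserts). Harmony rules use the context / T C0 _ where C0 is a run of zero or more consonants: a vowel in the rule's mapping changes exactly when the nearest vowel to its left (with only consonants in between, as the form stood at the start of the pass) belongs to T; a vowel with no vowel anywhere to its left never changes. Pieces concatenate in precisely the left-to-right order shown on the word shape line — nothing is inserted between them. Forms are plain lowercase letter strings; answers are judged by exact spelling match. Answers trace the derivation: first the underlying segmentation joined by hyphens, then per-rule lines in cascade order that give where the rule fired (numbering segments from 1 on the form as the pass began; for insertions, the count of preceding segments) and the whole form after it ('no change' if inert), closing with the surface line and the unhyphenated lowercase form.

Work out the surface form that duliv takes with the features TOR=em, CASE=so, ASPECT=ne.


underlying: mu-duliv-fb-gor
1. 0 -> a / C _ C: inserts after position(s) 7, 8, 9: mudulivafabagor
2. f -> v, p -> b, s -> z, t -> d / V _ V: fires at position(s) 9: mudulivavabagor
3. o -> e, u -> i / F C0 _: no change
surface: mudulivavabagor


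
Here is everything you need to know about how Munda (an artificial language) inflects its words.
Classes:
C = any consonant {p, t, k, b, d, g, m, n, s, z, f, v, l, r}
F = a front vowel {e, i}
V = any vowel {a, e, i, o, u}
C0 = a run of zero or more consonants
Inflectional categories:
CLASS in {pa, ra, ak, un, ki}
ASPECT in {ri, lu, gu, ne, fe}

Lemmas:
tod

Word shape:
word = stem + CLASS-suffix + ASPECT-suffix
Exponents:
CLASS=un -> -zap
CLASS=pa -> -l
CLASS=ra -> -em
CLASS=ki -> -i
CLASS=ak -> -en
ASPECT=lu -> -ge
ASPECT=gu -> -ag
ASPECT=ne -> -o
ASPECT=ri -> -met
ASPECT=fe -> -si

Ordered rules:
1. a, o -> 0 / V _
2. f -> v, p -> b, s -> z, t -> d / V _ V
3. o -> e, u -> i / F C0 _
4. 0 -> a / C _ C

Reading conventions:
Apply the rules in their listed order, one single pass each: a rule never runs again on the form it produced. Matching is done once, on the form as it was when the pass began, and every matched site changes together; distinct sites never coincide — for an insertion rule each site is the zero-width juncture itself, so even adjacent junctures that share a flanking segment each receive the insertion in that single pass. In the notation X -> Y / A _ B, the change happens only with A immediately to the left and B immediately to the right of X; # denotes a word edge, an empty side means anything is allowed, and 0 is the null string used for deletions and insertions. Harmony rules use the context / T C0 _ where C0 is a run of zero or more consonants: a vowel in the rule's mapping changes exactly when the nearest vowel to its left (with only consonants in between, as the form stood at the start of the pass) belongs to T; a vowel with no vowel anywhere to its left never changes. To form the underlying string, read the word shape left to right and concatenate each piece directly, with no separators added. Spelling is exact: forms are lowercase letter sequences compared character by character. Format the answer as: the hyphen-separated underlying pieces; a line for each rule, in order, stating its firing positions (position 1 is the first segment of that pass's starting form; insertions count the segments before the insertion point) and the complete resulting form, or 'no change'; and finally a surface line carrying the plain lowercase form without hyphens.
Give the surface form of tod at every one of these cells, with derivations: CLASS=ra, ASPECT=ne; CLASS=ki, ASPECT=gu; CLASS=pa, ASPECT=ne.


cell CLASS=ra, ASPECT=ne:
underlying: tod-em-o
1. a, o -> 0 / V _: no change
2. f -> v, p -> b, s -> z, t -> d / V _ V: no change
3. o -> e, u -> i / F C0 _: fires at position(s) 6: todeme
4. 0 -> a / C _ C: no change
surface: todeme

cell CLASS=ki, ASPECT=gu:
underlying: tod-i-ag
1. a, o -> 0 / V _: fires at position(s) 5: todig
2. f -> v, p -> b, s -> z, t -> d / V _ V: no change
3. o -> e, u -> i / F C0 _: no change
4. 0 -> a / C _ C: no change
surface: todig

cell CLASS=pa, ASPECT=ne:
underlying: tod-l-o
1. a, o -> 0 / V _: no change
2. f -> v, p -> b, s -> z, t -> d / V _ V: no change
3. o -> e, u -> i / F C0 _: no change
4. 0 -> a / C _ C: inserts after position(s) 3: todalo
surface: todalo


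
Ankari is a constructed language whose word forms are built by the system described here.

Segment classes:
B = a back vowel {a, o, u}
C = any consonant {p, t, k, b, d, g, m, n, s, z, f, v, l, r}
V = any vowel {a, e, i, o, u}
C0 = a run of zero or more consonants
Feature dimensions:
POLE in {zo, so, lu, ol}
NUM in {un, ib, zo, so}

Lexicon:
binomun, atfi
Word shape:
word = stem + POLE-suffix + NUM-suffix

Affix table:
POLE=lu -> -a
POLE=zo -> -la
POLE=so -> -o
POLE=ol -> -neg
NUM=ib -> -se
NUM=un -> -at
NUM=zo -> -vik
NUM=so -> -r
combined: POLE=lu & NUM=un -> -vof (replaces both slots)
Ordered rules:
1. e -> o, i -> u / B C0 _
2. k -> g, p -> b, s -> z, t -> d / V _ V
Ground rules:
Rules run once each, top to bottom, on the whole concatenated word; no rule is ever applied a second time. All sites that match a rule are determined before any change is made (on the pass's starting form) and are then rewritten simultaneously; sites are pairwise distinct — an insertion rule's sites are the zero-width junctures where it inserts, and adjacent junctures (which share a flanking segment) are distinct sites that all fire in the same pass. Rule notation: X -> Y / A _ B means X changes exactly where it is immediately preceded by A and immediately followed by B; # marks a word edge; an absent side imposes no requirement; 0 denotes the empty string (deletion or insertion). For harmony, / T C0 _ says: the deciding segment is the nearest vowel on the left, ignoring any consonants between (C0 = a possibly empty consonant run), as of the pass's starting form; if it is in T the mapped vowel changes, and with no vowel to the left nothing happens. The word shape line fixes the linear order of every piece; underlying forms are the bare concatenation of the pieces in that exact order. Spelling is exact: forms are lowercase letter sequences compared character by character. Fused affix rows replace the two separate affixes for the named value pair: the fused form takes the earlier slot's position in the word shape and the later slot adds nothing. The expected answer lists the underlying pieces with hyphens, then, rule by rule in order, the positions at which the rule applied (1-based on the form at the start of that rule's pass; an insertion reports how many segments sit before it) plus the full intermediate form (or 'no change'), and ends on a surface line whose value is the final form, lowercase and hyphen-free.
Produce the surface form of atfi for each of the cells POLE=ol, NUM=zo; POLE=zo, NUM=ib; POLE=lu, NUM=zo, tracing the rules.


cell POLE=ol, NUM=zo:
underlying: atfi-neg-vik
1. e -> o, i -> u / B C0 _: fires at position(s) 4: atfunegvik
2. k -> g, p -> b, s -> z, t -> d / V _ V: no change
surface: atfunegvik

cell POLE=zo, NUM=ib:
underlying: atfi-la-se
1. e -> o, i -> u / B C0 _: fires at position(s) 4, 8: atfulaso
2. k -> g, p -> b, s -> z, t -> d / V _ V: fires at position(s) 7: atfulazo
surface: atfulazo

cell POLE=lu, NUM=zo:
underlying: atfi-a-vik
1. e -> o, i -> u / B C0 _: fires at position(s) 4, 7: atfuavuk
2. k -> g, p -> b, s -> z, t -> d / V _ V: no change
surface: atfuavuk


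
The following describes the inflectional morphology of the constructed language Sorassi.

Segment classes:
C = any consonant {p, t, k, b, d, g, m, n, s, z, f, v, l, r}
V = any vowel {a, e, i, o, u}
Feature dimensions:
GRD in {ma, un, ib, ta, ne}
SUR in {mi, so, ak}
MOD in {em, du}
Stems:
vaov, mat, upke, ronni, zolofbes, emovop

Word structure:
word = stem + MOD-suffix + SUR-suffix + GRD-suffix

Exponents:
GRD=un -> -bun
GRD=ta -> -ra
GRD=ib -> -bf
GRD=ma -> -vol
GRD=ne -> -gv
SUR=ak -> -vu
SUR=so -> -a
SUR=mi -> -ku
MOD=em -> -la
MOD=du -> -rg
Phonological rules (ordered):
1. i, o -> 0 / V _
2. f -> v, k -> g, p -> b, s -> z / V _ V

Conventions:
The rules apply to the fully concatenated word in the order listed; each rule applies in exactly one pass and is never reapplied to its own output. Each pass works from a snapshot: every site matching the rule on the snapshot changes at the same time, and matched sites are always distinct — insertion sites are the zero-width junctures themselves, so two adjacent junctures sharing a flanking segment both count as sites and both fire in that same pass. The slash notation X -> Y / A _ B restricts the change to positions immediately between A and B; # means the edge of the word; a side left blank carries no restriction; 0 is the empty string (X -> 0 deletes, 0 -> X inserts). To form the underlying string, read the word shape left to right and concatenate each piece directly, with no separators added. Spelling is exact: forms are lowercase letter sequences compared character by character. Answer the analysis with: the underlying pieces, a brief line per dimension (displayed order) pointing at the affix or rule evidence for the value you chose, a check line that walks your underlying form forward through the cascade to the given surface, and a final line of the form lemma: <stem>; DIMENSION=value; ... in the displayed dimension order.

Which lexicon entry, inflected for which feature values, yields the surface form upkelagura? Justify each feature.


underlying: upke-la-ku-ra
GRD=ta - signalled by the affix -ra
SUR=mi - signalled by the affix -ku
MOD=em - signalled by the affix -la
check: upkelakura -> upkelakura -> upkelagura
lemma: upke; GRD=ta; SUR=mi; MOD=em


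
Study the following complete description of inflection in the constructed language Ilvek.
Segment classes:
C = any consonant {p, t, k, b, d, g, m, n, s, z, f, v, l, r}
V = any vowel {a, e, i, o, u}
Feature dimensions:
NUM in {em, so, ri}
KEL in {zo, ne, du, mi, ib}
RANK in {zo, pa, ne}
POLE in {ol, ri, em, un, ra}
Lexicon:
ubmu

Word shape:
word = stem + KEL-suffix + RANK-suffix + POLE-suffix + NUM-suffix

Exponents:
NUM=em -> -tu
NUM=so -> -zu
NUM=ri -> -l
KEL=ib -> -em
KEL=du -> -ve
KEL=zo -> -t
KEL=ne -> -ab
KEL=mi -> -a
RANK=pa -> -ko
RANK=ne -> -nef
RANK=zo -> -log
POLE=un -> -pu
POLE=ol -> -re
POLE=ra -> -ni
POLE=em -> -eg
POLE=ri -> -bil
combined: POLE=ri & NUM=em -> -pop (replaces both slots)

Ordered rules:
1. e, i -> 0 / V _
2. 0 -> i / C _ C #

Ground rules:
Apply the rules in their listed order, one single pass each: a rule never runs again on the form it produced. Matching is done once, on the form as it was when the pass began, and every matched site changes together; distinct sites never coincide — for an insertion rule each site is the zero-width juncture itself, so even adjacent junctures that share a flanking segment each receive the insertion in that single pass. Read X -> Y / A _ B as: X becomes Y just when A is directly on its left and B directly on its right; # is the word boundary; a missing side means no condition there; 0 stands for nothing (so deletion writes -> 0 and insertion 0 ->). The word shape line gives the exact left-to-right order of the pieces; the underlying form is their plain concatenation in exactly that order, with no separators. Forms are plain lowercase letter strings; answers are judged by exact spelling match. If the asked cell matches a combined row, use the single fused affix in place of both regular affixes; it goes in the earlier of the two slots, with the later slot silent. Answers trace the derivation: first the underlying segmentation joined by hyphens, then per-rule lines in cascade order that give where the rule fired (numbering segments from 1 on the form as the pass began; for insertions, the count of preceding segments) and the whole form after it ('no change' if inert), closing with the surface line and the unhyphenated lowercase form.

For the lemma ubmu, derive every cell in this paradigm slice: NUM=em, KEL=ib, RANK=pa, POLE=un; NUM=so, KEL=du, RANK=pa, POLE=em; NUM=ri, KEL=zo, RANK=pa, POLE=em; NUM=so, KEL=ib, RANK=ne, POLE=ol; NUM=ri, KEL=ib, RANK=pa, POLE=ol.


cell NUM=em, KEL=ib, RANK=pa, POLE=un:
underlying: ubmu-em-ko-pu-tu
1. e, i -> 0 / V _: fires at position(s) 5: ubmumkoputu
2. 0 -> i / C _ C #: no change
surface: ubmumkoputu

cell NUM=so, KEL=du, RANK=pa, POLE=em:
underlying: ubmu-ve-ko-eg-zu
1. e, i -> 0 / V _: fires at position(s) 9: ubmuvekogzu
2. 0 -> i / C _ C #: no change
surface: ubmuvekogzu

cell NUM=ri, KEL=zo, RANK=pa, POLE=em:
underlying: ubmu-t-ko-eg-l
1. e, i -> 0 / V _: fires at position(s) 8: ubmutkogl
2. 0 -> i / C _ C #: inserts after position(s) 8: ubmutkogil
surface: ubmutkogil

cell NUM=so, KEL=ib, RANK=ne, POLE=ol:
underlying: ubmu-em-nef-re-zu
1. e, i -> 0 / V _: fires at position(s) 5: ubmumnefrezu
2. 0 -> i / C _ C #: no change
surface: ubmumnefrezu

cell NUM=ri, KEL=ib, RANK=pa, POLE=ol:
underlying: ubmu-em-ko-re-l
1. e, i -> 0 / V _: fires at position(s) 5: ubmumkorel
2. 0 -> i / C _ C #: no change
surface: ubmumkorel


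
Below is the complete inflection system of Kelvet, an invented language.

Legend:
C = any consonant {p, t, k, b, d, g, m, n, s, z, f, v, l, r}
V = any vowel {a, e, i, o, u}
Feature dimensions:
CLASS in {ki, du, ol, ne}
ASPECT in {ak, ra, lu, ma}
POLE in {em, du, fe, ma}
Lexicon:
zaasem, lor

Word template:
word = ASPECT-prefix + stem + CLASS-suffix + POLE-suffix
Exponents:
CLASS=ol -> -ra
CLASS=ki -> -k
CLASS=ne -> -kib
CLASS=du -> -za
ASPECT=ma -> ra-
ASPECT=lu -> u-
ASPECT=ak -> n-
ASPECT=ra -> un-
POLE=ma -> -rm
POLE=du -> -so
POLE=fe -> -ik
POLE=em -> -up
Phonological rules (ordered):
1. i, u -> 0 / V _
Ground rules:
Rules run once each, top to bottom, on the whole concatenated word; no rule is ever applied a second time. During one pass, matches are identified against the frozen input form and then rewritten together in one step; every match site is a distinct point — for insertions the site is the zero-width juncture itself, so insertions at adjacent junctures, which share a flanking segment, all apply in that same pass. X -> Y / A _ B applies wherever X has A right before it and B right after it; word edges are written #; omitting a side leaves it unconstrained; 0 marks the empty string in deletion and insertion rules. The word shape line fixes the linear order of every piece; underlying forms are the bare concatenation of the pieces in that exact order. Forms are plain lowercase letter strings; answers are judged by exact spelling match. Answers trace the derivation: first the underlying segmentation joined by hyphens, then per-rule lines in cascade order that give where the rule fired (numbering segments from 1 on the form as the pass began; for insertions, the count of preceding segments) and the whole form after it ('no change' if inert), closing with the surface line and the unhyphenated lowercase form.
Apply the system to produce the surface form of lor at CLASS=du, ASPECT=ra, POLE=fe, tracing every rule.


underlying: un-lor-za-ik
1. i, u -> 0 / V _: fires at position(s) 8: unlorzak
surface: unlorzak
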